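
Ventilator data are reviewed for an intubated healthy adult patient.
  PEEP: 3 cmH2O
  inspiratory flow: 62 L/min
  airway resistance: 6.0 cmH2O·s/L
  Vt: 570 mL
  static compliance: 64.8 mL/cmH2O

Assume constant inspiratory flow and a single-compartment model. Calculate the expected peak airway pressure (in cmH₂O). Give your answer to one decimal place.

18.0

Flow: 62 L/min ÷ 60 = 1.0333 L/s.
Equation of motion (constant flow): PIP = Vt/C + R·V̇ + PEEP.
PIP = 570/64.8 + 6.0×1.0333 + 3 = 8.796 + 6.2 + 3 = 17.996 cmH2O.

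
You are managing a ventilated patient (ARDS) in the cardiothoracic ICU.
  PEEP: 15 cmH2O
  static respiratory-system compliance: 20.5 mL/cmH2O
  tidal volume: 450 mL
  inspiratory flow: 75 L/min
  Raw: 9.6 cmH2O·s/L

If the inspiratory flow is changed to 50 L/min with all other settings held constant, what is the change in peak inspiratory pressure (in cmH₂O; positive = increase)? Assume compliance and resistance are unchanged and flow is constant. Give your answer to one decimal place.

-4.0

Flow: 75 L/min ÷ 60 = 1.25 L/s.
New flow: 50 L/min ÷ 60 = 0.8333 L/s.
PIP = Vt/C + R·V̇ + PEEP (constant-flow equation of motion).
Only the resistive term changes: ΔPIP = R × ΔV̇ = 9.6 × (0.8333 − 1.25) = 9.6 × -0.4167 = -4.0 cmH2O.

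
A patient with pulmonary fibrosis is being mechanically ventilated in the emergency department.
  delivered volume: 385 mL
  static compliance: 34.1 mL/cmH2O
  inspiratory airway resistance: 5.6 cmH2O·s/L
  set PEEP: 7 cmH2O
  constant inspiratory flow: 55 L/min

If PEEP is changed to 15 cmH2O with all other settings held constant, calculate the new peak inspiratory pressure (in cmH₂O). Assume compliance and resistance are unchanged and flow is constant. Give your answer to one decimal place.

Flow: 55 L/min ÷ 60 = 0.9167 L/s.
PIP = Vt/C + R·V̇ + PEEP (constant-flow equation of motion).
Only the baseline term changes: ΔPIP = ΔPEEP = 15 − 7 = 8.0 cmH2O.
Original PIP = 385/34.1 + 5.6×0.9167 + 7 = 23.424 cmH2O; new PIP = 23.424 + (8.0) = 31.424 cmH2O.

31.4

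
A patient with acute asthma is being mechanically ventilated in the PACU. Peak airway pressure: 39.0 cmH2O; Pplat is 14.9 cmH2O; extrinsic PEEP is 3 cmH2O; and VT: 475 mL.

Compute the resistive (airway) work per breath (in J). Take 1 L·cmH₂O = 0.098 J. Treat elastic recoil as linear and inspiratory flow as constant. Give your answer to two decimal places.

With constant inspiratory flow the resistive pressure is constant at PIP − Pplat = 39.0 − 14.9 = 24.1 cmH2O, so resistive work = 24.1 × 0.475 = 11.448 L·cmH2O.
× 0.098 J/(L·cmH2O) → 1.122 J.

1.12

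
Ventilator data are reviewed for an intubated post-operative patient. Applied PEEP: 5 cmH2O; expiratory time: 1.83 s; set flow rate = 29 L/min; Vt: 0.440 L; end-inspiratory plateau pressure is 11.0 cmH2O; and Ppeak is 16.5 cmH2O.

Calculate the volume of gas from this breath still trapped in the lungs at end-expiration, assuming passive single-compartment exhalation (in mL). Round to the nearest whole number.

49

Flow: 29 L/min ÷ 60 = 0.4833 L/s.
R = (PIP − Pplat)/V̇ = (16.5 − 11.0) / 0.4833 = 5.5/0.4833 = 11.38 cmH2O·s/L.
C = Vt/(Pplat − PEEP) = 440.0 / (11.0 − 5) = 440.0/6.0 = 73.333 mL/cmH2O.
τ = R × C = 11.38 × 0.07333 L/cmH2O = 0.8345 s.
Fraction remaining = e^(−Te/τ) = e^(−1.83/0.8345) = 0.1116.
Trapped volume = 440.0 × 0.1116 = 49.104 mL.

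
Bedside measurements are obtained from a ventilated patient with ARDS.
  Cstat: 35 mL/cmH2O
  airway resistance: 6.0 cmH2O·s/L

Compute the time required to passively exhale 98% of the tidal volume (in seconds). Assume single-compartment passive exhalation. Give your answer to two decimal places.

τ = R × C = 6.0 × 35 mL/cmH2O = 6.0 × 0.035 L/cmH2O = 0.21 s.
Exhaled fraction f = 1 − e^(−t/τ) → t = −τ·ln(1 − f) = −0.21·ln(0.02) = 0.8215 s.

0.82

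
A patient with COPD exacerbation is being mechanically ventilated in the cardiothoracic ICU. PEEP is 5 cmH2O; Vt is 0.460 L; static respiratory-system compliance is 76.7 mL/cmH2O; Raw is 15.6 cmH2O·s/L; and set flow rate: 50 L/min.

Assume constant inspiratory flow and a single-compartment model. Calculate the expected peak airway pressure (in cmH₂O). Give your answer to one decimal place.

Flow: 50 L/min ÷ 60 = 0.8333 L/s.
Equation of motion (constant flow): PIP = Vt/C + R·V̇ + PEEP.
PIP = 460/76.7 + 15.6×0.8333 + 5 = 5.997 + 12.999 + 5 = 23.996 cmH2O.

24.0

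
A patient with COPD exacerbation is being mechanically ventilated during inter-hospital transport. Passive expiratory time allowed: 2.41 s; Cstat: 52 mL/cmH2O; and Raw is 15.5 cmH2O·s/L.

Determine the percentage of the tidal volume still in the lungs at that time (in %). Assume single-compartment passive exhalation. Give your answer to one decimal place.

τ = R × C = 15.5 × 52 mL/cmH2O = 15.5 × 0.052 L/cmH2O = 0.806 s.
Passive exhalation: V(t)/V₀ = e^(−t/τ) = e^(−2.41/0.806) = 0.05028.
Fraction remaining = 0.05028 → 5.028%.

5.0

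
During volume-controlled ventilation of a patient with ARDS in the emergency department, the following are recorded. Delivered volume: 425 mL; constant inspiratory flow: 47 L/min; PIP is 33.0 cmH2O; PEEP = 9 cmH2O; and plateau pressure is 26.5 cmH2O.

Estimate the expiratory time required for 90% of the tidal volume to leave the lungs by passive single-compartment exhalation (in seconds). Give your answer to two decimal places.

Flow: 47 L/min ÷ 60 = 0.7833 L/s.
R = (PIP − Pplat)/V̇ = (33.0 − 26.5) / 0.7833 = 6.5/0.7833 = 8.298 cmH2O·s/L.
C = Vt/(Pplat − PEEP) = 425.0 / (26.5 − 9) = 425.0/17.5 = 24.286 mL/cmH2O.
τ = R × C = 8.298 × 0.02429 L/cmH2O = 0.2016 s.
t = −τ·ln(1 − 0.90) = −0.2016·ln(0.1) = 0.4642 s.

0.46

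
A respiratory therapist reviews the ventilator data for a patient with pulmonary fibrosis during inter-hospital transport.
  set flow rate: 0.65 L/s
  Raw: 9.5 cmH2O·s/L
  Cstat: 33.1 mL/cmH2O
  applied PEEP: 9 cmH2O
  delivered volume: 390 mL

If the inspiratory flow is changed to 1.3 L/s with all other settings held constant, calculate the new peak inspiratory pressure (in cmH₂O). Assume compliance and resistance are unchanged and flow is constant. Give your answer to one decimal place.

33.1

PIP = Vt/C + R·V̇ + PEEP (constant-flow equation of motion).
Only the resistive term changes: ΔPIP = R × ΔV̇ = 9.5 × (1.3 − 0.65) = 9.5 × 0.65 = 6.175 cmH2O.
Original PIP = 390/33.1 + 9.5×0.65 + 9 = 26.957 cmH2O; new PIP = 26.957 + (6.175) = 33.132 cmH2O.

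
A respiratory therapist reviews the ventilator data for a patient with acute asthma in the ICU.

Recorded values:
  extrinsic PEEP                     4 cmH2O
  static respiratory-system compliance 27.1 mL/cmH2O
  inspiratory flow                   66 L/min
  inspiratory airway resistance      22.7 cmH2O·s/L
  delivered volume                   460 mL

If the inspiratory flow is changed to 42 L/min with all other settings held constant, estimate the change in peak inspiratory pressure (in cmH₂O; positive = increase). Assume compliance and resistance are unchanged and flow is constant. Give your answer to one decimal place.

Flow: 66 L/min ÷ 60 = 1.1 L/s.
New flow: 42 L/min ÷ 60 = 0.7 L/s.
PIP = Vt/C + R·V̇ + PEEP (constant-flow equation of motion).
Only the resistive term changes: ΔPIP = R × ΔV̇ = 22.7 × (0.7 − 1.1) = 22.7 × -0.4 = -9.08 cmH2O.

-9.1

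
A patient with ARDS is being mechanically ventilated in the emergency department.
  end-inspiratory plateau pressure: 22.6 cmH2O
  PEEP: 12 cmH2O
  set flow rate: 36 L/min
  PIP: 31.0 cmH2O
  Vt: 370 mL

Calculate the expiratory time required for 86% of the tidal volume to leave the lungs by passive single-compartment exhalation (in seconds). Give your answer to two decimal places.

0.96

Flow: 36 L/min ÷ 60 = 0.6 L/s.
R = (PIP − Pplat)/V̇ = (31.0 − 22.6) / 0.6 = 8.4/0.6 = 14.0 cmH2O·s/L.
C = Vt/(Pplat − PEEP) = 370.0 / (22.6 − 12) = 370.0/10.6 = 34.906 mL/cmH2O.
τ = R × C = 14.0 × 0.03491 L/cmH2O = 0.4887 s.
t = −τ·ln(1 − 0.86) = −0.4887·ln(0.14) = 0.9608 s.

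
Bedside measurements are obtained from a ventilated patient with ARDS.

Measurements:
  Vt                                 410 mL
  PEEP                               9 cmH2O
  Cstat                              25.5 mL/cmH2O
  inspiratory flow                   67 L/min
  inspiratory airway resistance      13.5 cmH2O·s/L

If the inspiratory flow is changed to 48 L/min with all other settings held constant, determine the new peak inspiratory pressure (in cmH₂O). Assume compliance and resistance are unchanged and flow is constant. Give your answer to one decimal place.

35.9

Flow: 67 L/min ÷ 60 = 1.1167 L/s.
New flow: 48 L/min ÷ 60 = 0.8 L/s.
PIP = Vt/C + R·V̇ + PEEP (constant-flow equation of motion).
Only the resistive term changes: ΔPIP = R × ΔV̇ = 13.5 × (0.8 − 1.1167) = 13.5 × -0.3167 = -4.275 cmH2O.
Original PIP = 410/25.5 + 13.5×1.1167 + 9 = 40.154 cmH2O; new PIP = 40.154 + (-4.275) = 35.879 cmH2O.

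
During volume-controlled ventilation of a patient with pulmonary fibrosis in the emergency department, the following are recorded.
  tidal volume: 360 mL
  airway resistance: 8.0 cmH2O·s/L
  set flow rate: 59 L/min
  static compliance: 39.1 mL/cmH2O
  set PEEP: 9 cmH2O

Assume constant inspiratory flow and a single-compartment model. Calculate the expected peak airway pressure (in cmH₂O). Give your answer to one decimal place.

26.1

Flow: 59 L/min ÷ 60 = 0.9833 L/s.
Equation of motion (constant flow): PIP = Vt/C + R·V̇ + PEEP.
PIP = 360/39.1 + 8.0×0.9833 + 9 = 9.207 + 7.866 + 9 = 26.073 cmH2O.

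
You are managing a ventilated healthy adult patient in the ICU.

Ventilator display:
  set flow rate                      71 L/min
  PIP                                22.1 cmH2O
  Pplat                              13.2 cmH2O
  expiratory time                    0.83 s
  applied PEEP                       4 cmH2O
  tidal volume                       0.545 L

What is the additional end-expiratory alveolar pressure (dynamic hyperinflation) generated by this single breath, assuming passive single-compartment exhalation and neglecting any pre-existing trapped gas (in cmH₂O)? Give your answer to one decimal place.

1.4

Flow: 71 L/min ÷ 60 = 1.1833 L/s.
R = (PIP − Pplat)/V̇ = (22.1 − 13.2) / 1.1833 = 8.9/1.1833 = 7.521 cmH2O·s/L.
C = Vt/(Pplat − PEEP) = 545.0 / (13.2 − 4) = 545.0/9.2 = 59.239 mL/cmH2O.
τ = R × C = 7.521 × 0.05924 L/cmH2O = 0.4455 s.
Fraction remaining = e^(−Te/τ) = e^(−0.83/0.4455) = 0.1552; trapped volume = 545.0 × 0.1552 = 84.584 mL.
Additional alveolar pressure from trapping ≈ V_trapped / C = 84.584 / 59.239 = 1.428 cmH2O.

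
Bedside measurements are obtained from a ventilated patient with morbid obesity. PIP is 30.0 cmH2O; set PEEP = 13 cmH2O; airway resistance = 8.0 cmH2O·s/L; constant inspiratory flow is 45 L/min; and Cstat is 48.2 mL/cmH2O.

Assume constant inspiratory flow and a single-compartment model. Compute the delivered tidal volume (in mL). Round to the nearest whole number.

530

Flow: 45 L/min ÷ 60 = 0.75 L/s.
Equation of motion (constant flow): PIP = Vt/C + R·V̇ + PEEP.
Vt/C = PIP − R·V̇ − PEEP = 30.0 − 6.0 − 13 = 11.0 cmH2O.
Vt = C × 11.0 = 48.2 × 11.0 = 530.2 mL.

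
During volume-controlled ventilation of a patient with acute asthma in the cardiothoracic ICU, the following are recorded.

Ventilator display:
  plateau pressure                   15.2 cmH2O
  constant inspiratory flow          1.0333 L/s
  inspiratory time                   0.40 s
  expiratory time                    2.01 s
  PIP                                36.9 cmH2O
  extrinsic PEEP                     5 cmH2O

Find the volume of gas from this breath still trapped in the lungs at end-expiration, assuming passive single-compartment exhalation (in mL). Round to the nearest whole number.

39

Vt = flow × Ti = 1.0333 L/s × 0.40 s × 1000 mL/L = 413.32 mL.
R = (PIP − Pplat)/V̇ = (36.9 − 15.2) / 1.0333 = 21.7/1.0333 = 21.001 cmH2O·s/L.
C = Vt/(Pplat − PEEP) = 413.32 / (15.2 − 5) = 413.32/10.2 = 40.522 mL/cmH2O.
τ = R × C = 21.001 × 0.04052 L/cmH2O = 0.851 s.
Fraction remaining = e^(−Te/τ) = e^(−2.01/0.851) = 0.09424.
Trapped volume = 413.32 × 0.09424 = 38.951 mL.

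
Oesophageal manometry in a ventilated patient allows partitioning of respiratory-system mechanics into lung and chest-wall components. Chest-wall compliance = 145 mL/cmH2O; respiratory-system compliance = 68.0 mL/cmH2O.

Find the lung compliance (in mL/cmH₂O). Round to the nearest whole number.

1/CL = 1/Crs − 1/Ccw.
1/CL = 1/68.0 − 1/145 = 0.007809.
CL = 128.06 mL/cmH2O.

128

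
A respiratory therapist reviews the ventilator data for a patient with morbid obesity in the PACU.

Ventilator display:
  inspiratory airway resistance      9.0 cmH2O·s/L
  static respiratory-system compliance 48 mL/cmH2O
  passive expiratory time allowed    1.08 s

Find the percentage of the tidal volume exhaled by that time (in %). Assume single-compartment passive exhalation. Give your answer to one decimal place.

91.8

τ = R × C = 9.0 × 48 mL/cmH2O = 9.0 × 0.048 L/cmH2O = 0.432 s.
Passive exhalation: V(t)/V₀ = e^(−t/τ) = e^(−1.08/0.432) = 0.08208.
Fraction exhaled = 1 − 0.08208 = 0.9179 → 91.79%.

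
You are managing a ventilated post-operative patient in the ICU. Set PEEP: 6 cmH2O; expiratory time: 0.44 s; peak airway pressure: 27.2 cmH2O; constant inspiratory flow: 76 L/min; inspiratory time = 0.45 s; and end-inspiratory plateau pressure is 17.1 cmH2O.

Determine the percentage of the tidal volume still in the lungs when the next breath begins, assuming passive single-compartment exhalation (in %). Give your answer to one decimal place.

Flow: 76 L/min ÷ 60 = 1.2667 L/s.
Vt = flow × Ti = 1.2667 L/s × 0.45 s × 1000 mL/L = 570.02 mL.
R = (PIP − Pplat)/V̇ = (27.2 − 17.1) / 1.2667 = 10.1/1.2667 = 7.973 cmH2O·s/L.
C = Vt/(Pplat − PEEP) = 570.02 / (17.1 − 6) = 570.02/11.1 = 51.353 mL/cmH2O.
τ = R × C = 7.973 × 0.05135 L/cmH2O = 0.4094 s.
Fraction remaining at end-expiration = e^(−Te/τ) = e^(−0.44/0.4094) = 0.3414 → 34.14%.

34.1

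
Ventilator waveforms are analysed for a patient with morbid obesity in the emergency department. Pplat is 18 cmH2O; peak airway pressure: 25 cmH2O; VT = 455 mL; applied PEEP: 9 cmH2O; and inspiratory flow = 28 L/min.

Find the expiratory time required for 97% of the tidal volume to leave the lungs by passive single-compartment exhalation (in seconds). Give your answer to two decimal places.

Flow: 28 L/min ÷ 60 = 0.4667 L/s.
R = (PIP − Pplat)/V̇ = (25 − 18) / 0.4667 = 7.0/0.4667 = 14.999 cmH2O·s/L.
C = Vt/(Pplat − PEEP) = 455.0 / (18 − 9) = 455.0/9.0 = 50.556 mL/cmH2O.
τ = R × C = 14.999 × 0.05056 L/cmH2O = 0.7583 s.
t = −τ·ln(1 − 0.97) = −0.7583·ln(0.03) = 2.659 s.

2.66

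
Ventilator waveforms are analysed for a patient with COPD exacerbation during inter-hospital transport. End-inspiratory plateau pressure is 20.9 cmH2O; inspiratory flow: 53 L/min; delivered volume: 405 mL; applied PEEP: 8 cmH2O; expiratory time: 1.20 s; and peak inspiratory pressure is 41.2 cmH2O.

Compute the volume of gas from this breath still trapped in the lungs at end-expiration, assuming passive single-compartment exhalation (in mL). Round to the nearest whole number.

77

Flow: 53 L/min ÷ 60 = 0.8833 L/s.
R = (PIP − Pplat)/V̇ = (41.2 − 20.9) / 0.8833 = 20.3/0.8833 = 22.982 cmH2O·s/L.
C = Vt/(Pplat − PEEP) = 405.0 / (20.9 − 8) = 405.0/12.9 = 31.395 mL/cmH2O.
τ = R × C = 22.982 × 0.0314 L/cmH2O = 0.7216 s.
Fraction remaining = e^(−Te/τ) = e^(−1.20/0.7216) = 0.1896.
Trapped volume = 405.0 × 0.1896 = 76.788 mL.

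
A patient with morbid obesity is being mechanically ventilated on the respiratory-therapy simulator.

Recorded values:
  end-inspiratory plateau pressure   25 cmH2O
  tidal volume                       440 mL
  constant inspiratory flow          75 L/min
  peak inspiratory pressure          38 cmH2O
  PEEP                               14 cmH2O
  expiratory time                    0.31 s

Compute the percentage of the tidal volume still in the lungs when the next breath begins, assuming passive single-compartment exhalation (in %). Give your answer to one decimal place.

47.5

Flow: 75 L/min ÷ 60 = 1.25 L/s.
R = (PIP − Pplat)/V̇ = (38 − 25) / 1.25 = 13.0/1.25 = 10.4 cmH2O·s/L.
C = Vt/(Pplat − PEEP) = 440.0 / (25 − 14) = 440.0/11.0 = 40.0 mL/cmH2O.
τ = R × C = 10.4 × 0.04 L/cmH2O = 0.416 s.
Fraction remaining at end-expiration = e^(−Te/τ) = e^(−0.31/0.416) = 0.4746 → 47.46%.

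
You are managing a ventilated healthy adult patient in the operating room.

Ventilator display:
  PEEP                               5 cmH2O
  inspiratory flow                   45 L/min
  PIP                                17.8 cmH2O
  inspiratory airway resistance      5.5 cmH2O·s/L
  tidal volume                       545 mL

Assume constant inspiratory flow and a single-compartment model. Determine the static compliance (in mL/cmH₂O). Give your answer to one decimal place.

62.8

Flow: 45 L/min ÷ 60 = 0.75 L/s.
Equation of motion (constant flow): PIP = Vt/C + R·V̇ + PEEP.
Vt/C = PIP − R·V̇ − PEEP = 17.8 − 5.5×0.75 − 5 = 17.8 − 4.125 − 5 = 8.675 cmH2O.
C = Vt / 8.675 = 545 / 8.675 = 62.824 mL/cmH2O.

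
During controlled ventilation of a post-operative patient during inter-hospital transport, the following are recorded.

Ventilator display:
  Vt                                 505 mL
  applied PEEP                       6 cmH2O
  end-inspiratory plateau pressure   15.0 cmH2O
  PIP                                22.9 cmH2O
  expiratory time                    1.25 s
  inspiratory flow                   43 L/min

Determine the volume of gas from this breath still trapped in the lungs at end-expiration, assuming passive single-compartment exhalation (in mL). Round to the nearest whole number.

67

Flow: 43 L/min ÷ 60 = 0.7167 L/s.
R = (PIP − Pplat)/V̇ = (22.9 − 15.0) / 0.7167 = 7.9/0.7167 = 11.023 cmH2O·s/L.
C = Vt/(Pplat − PEEP) = 505.0 / (15.0 − 6) = 505.0/9.0 = 56.111 mL/cmH2O.
τ = R × C = 11.023 × 0.05611 L/cmH2O = 0.6185 s.
Fraction remaining = e^(−Te/τ) = e^(−1.25/0.6185) = 0.1325.
Trapped volume = 505.0 × 0.1325 = 66.913 mL.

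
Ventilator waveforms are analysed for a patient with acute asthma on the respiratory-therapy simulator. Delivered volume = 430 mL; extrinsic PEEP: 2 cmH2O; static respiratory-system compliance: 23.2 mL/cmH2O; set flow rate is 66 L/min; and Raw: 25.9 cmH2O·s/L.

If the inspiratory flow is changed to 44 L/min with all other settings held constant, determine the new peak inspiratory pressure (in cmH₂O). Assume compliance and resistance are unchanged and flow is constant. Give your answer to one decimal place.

Flow: 66 L/min ÷ 60 = 1.1 L/s.
New flow: 44 L/min ÷ 60 = 0.7333 L/s.
PIP = Vt/C + R·V̇ + PEEP (constant-flow equation of motion).
Only the resistive term changes: ΔPIP = R × ΔV̇ = 25.9 × (0.7333 − 1.1) = 25.9 × -0.3667 = -9.498 cmH2O.
Original PIP = 430/23.2 + 25.9×1.1 + 2 = 49.024 cmH2O; new PIP = 49.024 + (-9.498) = 39.526 cmH2O.

39.5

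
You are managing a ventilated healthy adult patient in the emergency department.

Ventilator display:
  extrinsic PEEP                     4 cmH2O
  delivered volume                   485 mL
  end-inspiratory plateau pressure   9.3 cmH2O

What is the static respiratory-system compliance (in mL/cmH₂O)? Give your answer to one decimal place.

Cstat = Vt / (Pplat − PEEP) = 485 / (9.3 − 4) = 485 / 5.3 = 91.509 mL/cmH2O.

91.5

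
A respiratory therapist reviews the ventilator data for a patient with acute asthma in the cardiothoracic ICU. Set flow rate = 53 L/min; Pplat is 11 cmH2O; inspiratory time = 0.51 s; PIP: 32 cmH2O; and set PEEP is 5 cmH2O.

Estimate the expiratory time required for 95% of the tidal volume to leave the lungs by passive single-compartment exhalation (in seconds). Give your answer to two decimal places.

5.35

Flow: 53 L/min ÷ 60 = 0.8833 L/s.
Vt = flow × Ti = 0.8833 L/s × 0.51 s × 1000 mL/L = 450.48 mL.
R = (PIP − Pplat)/V̇ = (32 − 11) / 0.8833 = 21.0/0.8833 = 23.774 cmH2O·s/L.
C = Vt/(Pplat − PEEP) = 450.48 / (11 − 5) = 450.48/6.0 = 75.08 mL/cmH2O.
τ = R × C = 23.774 × 0.07508 L/cmH2O = 1.785 s.
t = −τ·ln(1 − 0.95) = −1.785·ln(0.05) = 5.347 s.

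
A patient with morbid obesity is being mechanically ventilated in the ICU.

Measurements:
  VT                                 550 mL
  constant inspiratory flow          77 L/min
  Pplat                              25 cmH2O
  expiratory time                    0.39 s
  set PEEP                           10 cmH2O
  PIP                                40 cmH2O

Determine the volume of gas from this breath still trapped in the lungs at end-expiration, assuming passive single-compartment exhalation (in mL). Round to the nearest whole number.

Flow: 77 L/min ÷ 60 = 1.2833 L/s.
R = (PIP − Pplat)/V̇ = (40 − 25) / 1.2833 = 15.0/1.2833 = 11.689 cmH2O·s/L.
C = Vt/(Pplat − PEEP) = 550.0 / (25 − 10) = 550.0/15.0 = 36.667 mL/cmH2O.
τ = R × C = 11.689 × 0.03667 L/cmH2O = 0.4286 s.
Fraction remaining = e^(−Te/τ) = e^(−0.39/0.4286) = 0.4025.
Trapped volume = 550.0 × 0.4025 = 221.38 mL.

221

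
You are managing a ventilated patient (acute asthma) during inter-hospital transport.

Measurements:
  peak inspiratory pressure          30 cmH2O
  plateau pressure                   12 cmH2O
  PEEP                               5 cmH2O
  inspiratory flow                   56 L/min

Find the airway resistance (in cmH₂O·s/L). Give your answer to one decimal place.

19.3

Flow: 56 L/min ÷ 60 = 0.9333 L/s.
Raw = (PIP − Pplat) / flow = (30 − 12) / 0.9333 = 18.0 / 0.9333 = 19.286 cmH2O·s/L.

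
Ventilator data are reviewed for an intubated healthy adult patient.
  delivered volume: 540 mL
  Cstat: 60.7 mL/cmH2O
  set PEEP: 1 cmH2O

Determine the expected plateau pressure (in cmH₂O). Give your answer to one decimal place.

Pplat = PEEP + Vt / Cstat = 1 + 540 / 60.7 = 1 + 8.896 = 9.896 cmH2O.

9.9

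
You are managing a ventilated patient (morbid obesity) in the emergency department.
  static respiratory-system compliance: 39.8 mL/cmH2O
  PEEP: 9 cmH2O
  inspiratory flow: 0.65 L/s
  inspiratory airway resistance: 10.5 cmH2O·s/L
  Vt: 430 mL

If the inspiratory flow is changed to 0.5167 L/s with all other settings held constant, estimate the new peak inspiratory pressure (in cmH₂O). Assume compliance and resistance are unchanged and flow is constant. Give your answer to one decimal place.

PIP = Vt/C + R·V̇ + PEEP (constant-flow equation of motion).
Only the resistive term changes: ΔPIP = R × ΔV̇ = 10.5 × (0.5167 − 0.65) = 10.5 × -0.1333 = -1.4 cmH2O.
Original PIP = 430/39.8 + 10.5×0.65 + 9 = 26.629 cmH2O; new PIP = 26.629 + (-1.4) = 25.229 cmH2O.

25.2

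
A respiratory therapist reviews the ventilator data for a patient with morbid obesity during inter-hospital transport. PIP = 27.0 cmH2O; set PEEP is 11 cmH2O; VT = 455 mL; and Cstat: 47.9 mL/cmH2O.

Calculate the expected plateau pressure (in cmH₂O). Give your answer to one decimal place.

20.5

Pplat = PEEP + Vt / Cstat = 11 + 455 / 47.9 = 11 + 9.499 = 20.499 cmH2O.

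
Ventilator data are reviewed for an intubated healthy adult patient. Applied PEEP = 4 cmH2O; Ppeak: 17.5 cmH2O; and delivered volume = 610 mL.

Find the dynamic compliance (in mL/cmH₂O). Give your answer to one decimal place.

45.2

Dynamic compliance = Vt / (PIP − PEEP) = 610 / (17.5 − 4) = 610 / 13.5 = 45.185 mL/cmH2O.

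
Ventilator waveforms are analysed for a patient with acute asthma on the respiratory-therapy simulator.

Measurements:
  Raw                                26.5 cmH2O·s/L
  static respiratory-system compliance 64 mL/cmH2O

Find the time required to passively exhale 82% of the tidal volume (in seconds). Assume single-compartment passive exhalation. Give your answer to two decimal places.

2.91

τ = R × C = 26.5 × 64 mL/cmH2O = 26.5 × 0.064 L/cmH2O = 1.696 s.
Exhaled fraction f = 1 − e^(−t/τ) → t = −τ·ln(1 − f) = −1.696·ln(0.18) = 2.908 s.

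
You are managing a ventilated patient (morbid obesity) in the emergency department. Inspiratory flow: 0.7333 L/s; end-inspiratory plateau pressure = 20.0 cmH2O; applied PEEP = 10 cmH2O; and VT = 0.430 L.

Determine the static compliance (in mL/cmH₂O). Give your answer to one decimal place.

43.0

Cstat = Vt / (Pplat − PEEP) = 430 / (20.0 − 10) = 430 / 10.0 = 43.0 mL/cmH2O.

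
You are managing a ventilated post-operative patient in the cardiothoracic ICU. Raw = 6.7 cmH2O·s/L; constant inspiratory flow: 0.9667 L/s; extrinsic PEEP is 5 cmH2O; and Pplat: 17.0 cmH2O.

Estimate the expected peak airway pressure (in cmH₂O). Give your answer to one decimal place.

23.5

PIP = Pplat + Raw × flow = 17.0 + 6.7 × 0.9667 = 17.0 + 6.477 = 23.477 cmH2O.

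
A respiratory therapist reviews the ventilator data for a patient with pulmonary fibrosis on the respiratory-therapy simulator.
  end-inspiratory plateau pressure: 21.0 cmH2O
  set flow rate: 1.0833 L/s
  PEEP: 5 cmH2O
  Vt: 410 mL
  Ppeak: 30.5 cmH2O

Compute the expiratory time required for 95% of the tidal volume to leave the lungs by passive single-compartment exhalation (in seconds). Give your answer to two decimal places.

0.67

R = (PIP − Pplat)/V̇ = (30.5 − 21.0) / 1.0833 = 9.5/1.0833 = 8.77 cmH2O·s/L.
C = Vt/(Pplat − PEEP) = 410.0 / (21.0 − 5) = 410.0/16.0 = 25.625 mL/cmH2O.
τ = R × C = 8.77 × 0.02563 L/cmH2O = 0.2248 s.
t = −τ·ln(1 − 0.95) = −0.2248·ln(0.05) = 0.6734 s.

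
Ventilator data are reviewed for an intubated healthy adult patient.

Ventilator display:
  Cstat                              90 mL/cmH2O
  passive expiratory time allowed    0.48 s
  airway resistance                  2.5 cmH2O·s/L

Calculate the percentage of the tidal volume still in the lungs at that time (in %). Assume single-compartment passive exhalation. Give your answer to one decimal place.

τ = R × C = 2.5 × 90 mL/cmH2O = 2.5 × 0.090 L/cmH2O = 0.225 s.
Passive exhalation: V(t)/V₀ = e^(−t/τ) = e^(−0.48/0.225) = 0.1184.
Fraction remaining = 0.1184 → 11.84%.

11.8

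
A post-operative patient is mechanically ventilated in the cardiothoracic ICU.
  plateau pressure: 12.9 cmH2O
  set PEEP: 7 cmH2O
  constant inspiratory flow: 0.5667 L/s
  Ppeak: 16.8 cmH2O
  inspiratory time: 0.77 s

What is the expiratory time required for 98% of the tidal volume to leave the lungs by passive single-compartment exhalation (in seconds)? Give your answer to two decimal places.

Vt = flow × Ti = 0.5667 L/s × 0.77 s × 1000 mL/L = 436.36 mL.
R = (PIP − Pplat)/V̇ = (16.8 − 12.9) / 0.5667 = 3.9/0.5667 = 6.882 cmH2O·s/L.
C = Vt/(Pplat − PEEP) = 436.36 / (12.9 − 7) = 436.36/5.9 = 73.959 mL/cmH2O.
τ = R × C = 6.882 × 0.07396 L/cmH2O = 0.509 s.
t = −τ·ln(1 − 0.98) = −0.509·ln(0.02) = 1.991 s.

1.99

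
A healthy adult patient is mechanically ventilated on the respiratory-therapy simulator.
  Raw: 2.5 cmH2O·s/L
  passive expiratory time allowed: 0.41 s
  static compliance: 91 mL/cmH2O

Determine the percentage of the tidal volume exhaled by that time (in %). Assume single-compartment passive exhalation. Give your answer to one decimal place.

τ = R × C = 2.5 × 91 mL/cmH2O = 2.5 × 0.091 L/cmH2O = 0.2275 s.
Passive exhalation: V(t)/V₀ = e^(−t/τ) = e^(−0.41/0.2275) = 0.1649.
Fraction exhaled = 1 − 0.1649 = 0.8351 → 83.51%.

83.5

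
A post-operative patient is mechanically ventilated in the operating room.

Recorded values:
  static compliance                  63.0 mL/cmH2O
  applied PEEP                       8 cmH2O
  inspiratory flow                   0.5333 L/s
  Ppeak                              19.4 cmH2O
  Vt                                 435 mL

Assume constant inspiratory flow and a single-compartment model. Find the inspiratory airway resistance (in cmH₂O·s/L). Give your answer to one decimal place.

8.4

Equation of motion (constant flow): PIP = Vt/C + R·V̇ + PEEP.
R·V̇ = PIP − Vt/C − PEEP = 19.4 − 435/63.0 − 8 = 19.4 − 6.905 − 8 = 4.495 cmH2O.
R = 4.495 / 0.5333 = 8.429 cmH2O·s/L.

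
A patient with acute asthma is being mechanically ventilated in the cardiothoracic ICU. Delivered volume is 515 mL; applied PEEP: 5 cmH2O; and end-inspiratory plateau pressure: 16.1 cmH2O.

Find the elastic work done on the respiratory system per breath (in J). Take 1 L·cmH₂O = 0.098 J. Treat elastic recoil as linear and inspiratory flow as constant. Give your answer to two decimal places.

0.28

Elastic work ≈ ½ × (Pplat − PEEP) × Vt = 0.5 × (16.1 − 5) × 0.515 L = 0.5 × 11.1 × 0.515 = 2.858 L·cmH2O.
× 0.098 J/(L·cmH2O) → 0.2801 J.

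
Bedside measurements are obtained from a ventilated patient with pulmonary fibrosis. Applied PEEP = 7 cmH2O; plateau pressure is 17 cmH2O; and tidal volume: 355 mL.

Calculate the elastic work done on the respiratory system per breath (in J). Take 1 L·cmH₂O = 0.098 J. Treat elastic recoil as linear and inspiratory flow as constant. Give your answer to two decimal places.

Elastic work ≈ ½ × (Pplat − PEEP) × Vt = 0.5 × (17 − 7) × 0.355 L = 0.5 × 10.0 × 0.355 = 1.775 L·cmH2O.
× 0.098 J/(L·cmH2O) → 0.174 J.

0.17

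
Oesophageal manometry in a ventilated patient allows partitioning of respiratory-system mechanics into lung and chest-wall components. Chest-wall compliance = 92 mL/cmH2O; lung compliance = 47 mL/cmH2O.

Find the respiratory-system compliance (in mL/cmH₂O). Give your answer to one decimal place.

Lung and chest wall are elastances in series: 1/Crs = 1/CL + 1/Ccw.
1/Crs = 1/47 + 1/92 = 0.03215.
Crs = 31.104 mL/cmH2O.

31.1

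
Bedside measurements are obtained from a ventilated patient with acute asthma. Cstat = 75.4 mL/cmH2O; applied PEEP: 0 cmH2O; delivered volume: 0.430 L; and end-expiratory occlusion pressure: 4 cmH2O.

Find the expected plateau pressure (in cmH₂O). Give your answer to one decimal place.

9.7

End-expiratory occlusion gives total PEEP = 4 cmH2O (intrinsic PEEP = 4 − 0 = 4). Use total PEEP for the elastic gradient.
Pplat = PEEPtotal + Vt / Cstat = 4 + 430 / 75.4 = 4 + 5.703 = 9.703 cmH2O.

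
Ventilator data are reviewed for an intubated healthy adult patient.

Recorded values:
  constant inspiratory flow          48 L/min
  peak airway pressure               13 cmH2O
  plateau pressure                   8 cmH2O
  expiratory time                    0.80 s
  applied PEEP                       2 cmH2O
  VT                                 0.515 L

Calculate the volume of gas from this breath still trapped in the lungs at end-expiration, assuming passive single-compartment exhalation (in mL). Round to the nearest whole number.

Flow: 48 L/min ÷ 60 = 0.8 L/s.
R = (PIP − Pplat)/V̇ = (13 − 8) / 0.8 = 5.0/0.8 = 6.25 cmH2O·s/L.
C = Vt/(Pplat − PEEP) = 515.0 / (8 − 2) = 515.0/6.0 = 85.833 mL/cmH2O.
τ = R × C = 6.25 × 0.08583 L/cmH2O = 0.5364 s.
Fraction remaining = e^(−Te/τ) = e^(−0.80/0.5364) = 0.2251.
Trapped volume = 515.0 × 0.2251 = 115.93 mL.

116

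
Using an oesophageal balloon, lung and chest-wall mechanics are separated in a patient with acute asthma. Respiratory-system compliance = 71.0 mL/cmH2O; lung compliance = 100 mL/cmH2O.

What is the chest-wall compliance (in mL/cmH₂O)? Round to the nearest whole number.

1/Ccw = 1/Crs − 1/CL.
1/Ccw = 1/71.0 − 1/100 = 0.004085.
Ccw = 244.8 mL/cmH2O.

245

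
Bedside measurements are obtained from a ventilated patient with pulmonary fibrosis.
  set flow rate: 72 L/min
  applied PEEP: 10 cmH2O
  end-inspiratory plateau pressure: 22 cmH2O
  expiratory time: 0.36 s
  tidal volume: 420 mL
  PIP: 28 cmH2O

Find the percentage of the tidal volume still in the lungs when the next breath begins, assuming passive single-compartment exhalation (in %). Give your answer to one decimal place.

12.8

Flow: 72 L/min ÷ 60 = 1.2 L/s.
R = (PIP − Pplat)/V̇ = (28 − 22) / 1.2 = 6.0/1.2 = 5.0 cmH2O·s/L.
C = Vt/(Pplat − PEEP) = 420.0 / (22 − 10) = 420.0/12.0 = 35.0 mL/cmH2O.
τ = R × C = 5.0 × 0.035 L/cmH2O = 0.175 s.
Fraction remaining at end-expiration = e^(−Te/τ) = e^(−0.36/0.175) = 0.1278 → 12.78%.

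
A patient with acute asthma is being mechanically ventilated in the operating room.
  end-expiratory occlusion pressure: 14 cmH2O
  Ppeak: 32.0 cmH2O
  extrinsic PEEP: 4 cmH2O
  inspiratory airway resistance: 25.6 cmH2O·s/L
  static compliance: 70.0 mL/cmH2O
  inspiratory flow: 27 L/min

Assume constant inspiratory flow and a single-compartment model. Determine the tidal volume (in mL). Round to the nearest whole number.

454

Flow: 27 L/min ÷ 60 = 0.45 L/s.
Total PEEP = 14 cmH2O (set 4 + intrinsic 10); this is the baseline alveolar pressure.
Equation of motion (constant flow): PIP = Vt/C + R·V̇ + PEEP.
Vt/C = PIP − R·V̇ − PEEP = 32.0 − 11.52 − 14 = 6.48 cmH2O.
Vt = C × 6.48 = 70.0 × 6.48 = 453.6 mL.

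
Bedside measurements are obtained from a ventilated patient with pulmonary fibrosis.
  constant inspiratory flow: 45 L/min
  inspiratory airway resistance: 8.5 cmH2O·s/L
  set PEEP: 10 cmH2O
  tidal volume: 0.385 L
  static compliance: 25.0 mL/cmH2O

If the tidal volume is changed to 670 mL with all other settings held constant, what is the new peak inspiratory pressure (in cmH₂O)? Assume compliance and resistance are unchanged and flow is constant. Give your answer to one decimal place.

Flow: 45 L/min ÷ 60 = 0.75 L/s.
PIP = Vt/C + R·V̇ + PEEP (constant-flow equation of motion).
Only the elastic term changes: ΔPIP = ΔVt / C = (670 − 385) / 25.0 = 11.4 cmH2O.
Original PIP = 385/25.0 + 8.5×0.75 + 10 = 31.775 cmH2O; new PIP = 31.775 + (11.4) = 43.175 cmH2O.

43.2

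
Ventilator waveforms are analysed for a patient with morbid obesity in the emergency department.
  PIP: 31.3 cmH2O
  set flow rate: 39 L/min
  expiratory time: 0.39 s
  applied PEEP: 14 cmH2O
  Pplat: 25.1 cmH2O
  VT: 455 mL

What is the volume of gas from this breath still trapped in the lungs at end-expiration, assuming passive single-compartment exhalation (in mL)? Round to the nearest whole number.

168

Flow: 39 L/min ÷ 60 = 0.65 L/s.
R = (PIP − Pplat)/V̇ = (31.3 − 25.1) / 0.65 = 6.2/0.65 = 9.538 cmH2O·s/L.
C = Vt/(Pplat − PEEP) = 455.0 / (25.1 − 14) = 455.0/11.1 = 40.991 mL/cmH2O.
τ = R × C = 9.538 × 0.04099 L/cmH2O = 0.391 s.
Fraction remaining = e^(−Te/τ) = e^(−0.39/0.391) = 0.3688.
Trapped volume = 455.0 × 0.3688 = 167.8 mL.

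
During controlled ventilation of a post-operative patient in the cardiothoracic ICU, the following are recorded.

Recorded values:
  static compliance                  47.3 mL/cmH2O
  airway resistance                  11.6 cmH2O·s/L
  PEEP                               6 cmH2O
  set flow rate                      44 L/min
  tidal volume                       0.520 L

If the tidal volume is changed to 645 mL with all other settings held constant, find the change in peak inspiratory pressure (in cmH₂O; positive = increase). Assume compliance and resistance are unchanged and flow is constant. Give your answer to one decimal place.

PIP = Vt/C + R·V̇ + PEEP (constant-flow equation of motion).
Only the elastic term changes: ΔPIP = ΔVt / C = (645 − 520) / 47.3 = 2.643 cmH2O.

2.6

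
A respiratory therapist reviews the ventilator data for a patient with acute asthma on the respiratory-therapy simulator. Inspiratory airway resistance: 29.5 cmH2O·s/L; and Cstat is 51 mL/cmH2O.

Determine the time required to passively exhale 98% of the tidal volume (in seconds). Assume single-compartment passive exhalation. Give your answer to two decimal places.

5.89

τ = R × C = 29.5 × 51 mL/cmH2O = 29.5 × 0.051 L/cmH2O = 1.505 s.
Exhaled fraction f = 1 − e^(−t/τ) → t = −τ·ln(1 − f) = −1.505·ln(0.02) = 5.888 s.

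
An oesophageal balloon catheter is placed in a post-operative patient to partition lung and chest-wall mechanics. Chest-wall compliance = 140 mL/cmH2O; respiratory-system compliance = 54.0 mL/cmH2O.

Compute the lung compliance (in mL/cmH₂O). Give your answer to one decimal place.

87.9

1/CL = 1/Crs − 1/Ccw.
1/CL = 1/54.0 − 1/140 = 0.01138.
CL = 87.873 mL/cmH2O.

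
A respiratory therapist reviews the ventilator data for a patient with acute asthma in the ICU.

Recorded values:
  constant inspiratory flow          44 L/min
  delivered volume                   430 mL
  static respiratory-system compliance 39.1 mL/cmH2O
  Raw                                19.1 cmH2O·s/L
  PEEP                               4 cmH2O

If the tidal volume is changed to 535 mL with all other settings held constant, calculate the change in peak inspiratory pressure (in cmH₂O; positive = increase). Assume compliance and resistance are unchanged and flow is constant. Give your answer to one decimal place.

PIP = Vt/C + R·V̇ + PEEP (constant-flow equation of motion).
Only the elastic term changes: ΔPIP = ΔVt / C = (535 − 430) / 39.1 = 2.685 cmH2O.

2.7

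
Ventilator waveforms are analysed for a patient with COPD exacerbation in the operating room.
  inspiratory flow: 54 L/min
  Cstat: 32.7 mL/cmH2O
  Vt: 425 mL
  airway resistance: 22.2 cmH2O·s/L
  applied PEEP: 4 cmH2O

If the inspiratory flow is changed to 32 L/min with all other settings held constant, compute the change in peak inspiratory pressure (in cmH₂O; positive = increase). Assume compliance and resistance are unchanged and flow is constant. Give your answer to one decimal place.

-8.1

Flow: 54 L/min ÷ 60 = 0.9 L/s.
New flow: 32 L/min ÷ 60 = 0.5333 L/s.
PIP = Vt/C + R·V̇ + PEEP (constant-flow equation of motion).
Only the resistive term changes: ΔPIP = R × ΔV̇ = 22.2 × (0.5333 − 0.9) = 22.2 × -0.3667 = -8.141 cmH2O.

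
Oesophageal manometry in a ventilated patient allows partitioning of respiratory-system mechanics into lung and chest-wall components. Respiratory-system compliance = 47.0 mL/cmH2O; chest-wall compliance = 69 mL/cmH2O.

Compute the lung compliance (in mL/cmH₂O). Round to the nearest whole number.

1/CL = 1/Crs − 1/Ccw.
1/CL = 1/47.0 − 1/69 = 0.006784.
CL = 147.41 mL/cmH2O.

147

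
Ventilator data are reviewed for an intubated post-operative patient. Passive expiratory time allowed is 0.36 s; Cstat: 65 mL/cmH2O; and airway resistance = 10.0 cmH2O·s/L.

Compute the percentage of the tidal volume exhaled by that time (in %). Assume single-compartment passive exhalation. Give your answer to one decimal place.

τ = R × C = 10.0 × 65 mL/cmH2O = 10.0 × 0.065 L/cmH2O = 0.65 s.
Passive exhalation: V(t)/V₀ = e^(−t/τ) = e^(−0.36/0.65) = 0.5747.
Fraction exhaled = 1 − 0.5747 = 0.4253 → 42.53%.

42.5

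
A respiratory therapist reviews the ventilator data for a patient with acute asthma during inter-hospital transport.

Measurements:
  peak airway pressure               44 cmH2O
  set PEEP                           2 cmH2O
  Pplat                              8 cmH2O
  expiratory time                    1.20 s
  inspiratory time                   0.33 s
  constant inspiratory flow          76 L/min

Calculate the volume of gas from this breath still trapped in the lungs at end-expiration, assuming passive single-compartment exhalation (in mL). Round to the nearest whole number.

228

Flow: 76 L/min ÷ 60 = 1.2667 L/s.
Vt = flow × Ti = 1.2667 L/s × 0.33 s × 1000 mL/L = 418.01 mL.
R = (PIP − Pplat)/V̇ = (44 − 8) / 1.2667 = 36.0/1.2667 = 28.42 cmH2O·s/L.
C = Vt/(Pplat − PEEP) = 418.01 / (8 − 2) = 418.01/6.0 = 69.668 mL/cmH2O.
τ = R × C = 28.42 × 0.06967 L/cmH2O = 1.98 s.
Fraction remaining = e^(−Te/τ) = e^(−1.20/1.98) = 0.5455.
Trapped volume = 418.01 × 0.5455 = 228.02 mL.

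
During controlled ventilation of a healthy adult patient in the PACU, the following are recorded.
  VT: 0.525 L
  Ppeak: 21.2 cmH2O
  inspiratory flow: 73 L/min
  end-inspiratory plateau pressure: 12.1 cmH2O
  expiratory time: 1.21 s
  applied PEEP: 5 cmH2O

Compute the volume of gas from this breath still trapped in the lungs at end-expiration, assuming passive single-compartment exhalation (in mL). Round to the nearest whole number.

Flow: 73 L/min ÷ 60 = 1.2167 L/s.
R = (PIP − Pplat)/V̇ = (21.2 − 12.1) / 1.2167 = 9.1/1.2167 = 7.479 cmH2O·s/L.
C = Vt/(Pplat − PEEP) = 525.0 / (12.1 − 5) = 525.0/7.1 = 73.944 mL/cmH2O.
τ = R × C = 7.479 × 0.07394 L/cmH2O = 0.553 s.
Fraction remaining = e^(−Te/τ) = e^(−1.21/0.553) = 0.1121.
Trapped volume = 525.0 × 0.1121 = 58.853 mL.

59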